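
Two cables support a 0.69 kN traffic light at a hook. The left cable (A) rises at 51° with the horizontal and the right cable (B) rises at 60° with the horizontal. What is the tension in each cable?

T_A = 0.3695 kN, T_B = 0.4651 kN

ΣF_x = 0: −T_A·cos51° + T_B·cos60° = 0 → T_B = 1.25864·T_A.
ΣF_y = 0: T_A·sin51° + T_B·sin60° = 0.69.
Substitute: T_A·(0.777146 + 1.25864·0.866025) = 0.69 → T_A = 0.369545 ≈ 0.3695 kN.
Then T_B = 1.25864 × 0.369545 = 0.4651 kN.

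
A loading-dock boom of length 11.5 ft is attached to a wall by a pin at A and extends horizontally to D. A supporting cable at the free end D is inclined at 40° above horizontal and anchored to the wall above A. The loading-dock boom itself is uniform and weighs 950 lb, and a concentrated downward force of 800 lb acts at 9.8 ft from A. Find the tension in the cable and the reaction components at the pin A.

T = 1800 lb, A_x = 1379 lb, A_y = 593.3 lb

ΣM about A: T·sin40°·11.5 − 950·5.75 − 800·9.8 = 0 → T = 13302.5/(11.5·0.642788) = 1799.57 ≈ 1800 lb.
ΣF_x = 0: A_x − T·cos40° = 0 → A_x = 1799.57 × 0.766044 = 1379 lb.
ΣF_y = 0: A_y + T·sin40° − 950 − 800 = 0 → A_y = 1750 − 1799.57 × 0.642788 = 593.3 lb.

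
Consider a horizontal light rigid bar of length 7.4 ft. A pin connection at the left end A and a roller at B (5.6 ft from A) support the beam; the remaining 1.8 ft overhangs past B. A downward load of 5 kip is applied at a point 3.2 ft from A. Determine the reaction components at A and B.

A_x = 0, A_y = 2.143 kip, B_y = 2.857 kip

Moments about A: B_y·5.6 − 5·3.2 = 0 → B_y = 16/5.6 = 2.85714 ≈ 2.857 kip.
ΣF_y = 0: A_y + 2.85714 − 5 = 0 → A_y = 2.143 kip.
ΣF_x = 0: no horizontal applied forces, so A_x = 0.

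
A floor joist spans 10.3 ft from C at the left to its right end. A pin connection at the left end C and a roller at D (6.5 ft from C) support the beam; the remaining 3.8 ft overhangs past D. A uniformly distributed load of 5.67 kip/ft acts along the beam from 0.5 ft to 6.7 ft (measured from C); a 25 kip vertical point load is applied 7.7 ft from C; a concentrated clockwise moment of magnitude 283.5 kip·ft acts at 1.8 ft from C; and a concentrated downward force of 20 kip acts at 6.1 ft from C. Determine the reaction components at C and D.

C_x = 0, C_y = -31.32 kip, D_y = 111.5 kip

Resultant of the distributed load: 5.67 × 6.2 = 35.154 kip at 3.6 ft from C.
Taking moments about C: D_y·6.5 − (5.67·6.2)·3.6 − 25·7.7 − 283.5 − 20·6.1 = 0 → D_y = 724.5544/6.5 = 111.47 ≈ 111.5 kip.
ΣF_y = 0: C_y + 111.47 − 5.67·6.2 − 25 − 20 = 0 → C_y = -31.32 kip.
ΣF_x = 0: no horizontal applied forces, so C_x = 0.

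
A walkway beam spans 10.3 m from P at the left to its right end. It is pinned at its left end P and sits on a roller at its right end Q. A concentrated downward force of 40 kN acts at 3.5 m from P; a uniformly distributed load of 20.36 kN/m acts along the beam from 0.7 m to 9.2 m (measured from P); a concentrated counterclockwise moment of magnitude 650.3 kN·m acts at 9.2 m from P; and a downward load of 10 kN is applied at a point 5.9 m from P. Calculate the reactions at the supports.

Resultant of the distributed load: 20.36 × 8.5 = 173.06 kN at 4.95 m from P.
ΣM about P: Q_y·10.3 − 40·3.5 − (20.36·8.5)·4.95 + 650.3 − 10·5.9 = 0 → Q_y = 405.347/10.3 = 39.3541 ≈ 39.35 kN.
ΣF_y = 0: P_y + 39.3541 − 40 − 20.36·8.5 − 10 = 0 → P_y = 183.7 kN.
ΣF_x = 0: no horizontal applied forces, so P_x = 0.

P_x = 0, P_y = 183.7 kN, Q_y = 39.35 kN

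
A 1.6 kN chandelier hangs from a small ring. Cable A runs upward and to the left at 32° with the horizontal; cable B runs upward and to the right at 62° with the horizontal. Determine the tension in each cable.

ΣF_x = 0: −T_A·cos32° + T_B·cos62° = 0 → T_B = 1.80639·T_A.
ΣF_y = 0: T_A·sin32° + T_B·sin62° = 1.6.
Substitute: T_A·(0.529919 + 1.80639·0.882948) = 1.6 → T_A = 0.752988 ≈ 0.7530 kN.
Then T_B = 1.80639 × 0.752988 = 1.360 kN.

T_A = 0.7530 kN, T_B = 1.360 kN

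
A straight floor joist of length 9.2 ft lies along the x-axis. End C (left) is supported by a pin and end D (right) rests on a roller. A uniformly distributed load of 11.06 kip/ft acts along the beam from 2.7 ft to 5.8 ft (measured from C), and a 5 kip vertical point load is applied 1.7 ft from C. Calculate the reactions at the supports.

C_x = 0, C_y = 22.52 kip, D_y = 16.76 kip

Resultant of the distributed load: 11.06 × 3.1 = 34.286 kip at 4.25 ft from C.
ΣM about C: D_y·9.2 − (11.06·3.1)·4.25 − 5·1.7 = 0 → D_y = 154.2155/9.2 = 16.7626 ≈ 16.76 kip.
ΣF_y = 0: C_y + 16.7626 − 11.06·3.1 − 5 = 0 → C_y = 22.52 kip.
ΣF_x = 0: no horizontal applied forces, so C_x = 0.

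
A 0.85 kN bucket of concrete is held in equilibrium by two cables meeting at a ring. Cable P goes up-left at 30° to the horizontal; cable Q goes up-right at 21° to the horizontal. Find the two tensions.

ΣF_x = 0: −T_P·cos30° + T_Q·cos21° = 0 → T_Q = 0.927639·T_P.
ΣF_y = 0: T_P·sin30° + T_Q·sin21° = 0.85.
Substitute: T_P·(0.5 + 0.927639·0.358368) = 0.85 → T_P = 1.0211 ≈ 1.021 kN.
Then T_Q = 0.927639 × 1.0211 = 0.9472 kN.

T_P = 1.021 kN, T_Q = 0.9472 kN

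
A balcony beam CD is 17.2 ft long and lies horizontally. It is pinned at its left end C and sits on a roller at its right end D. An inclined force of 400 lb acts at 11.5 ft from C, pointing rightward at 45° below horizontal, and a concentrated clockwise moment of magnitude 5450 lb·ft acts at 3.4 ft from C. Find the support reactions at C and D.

Moments about C: D_y·17.2 − 400·sin45°·11.5 − 5450 = 0 → D_y = 8702.69/17.2 = 505.97 ≈ 506.0 lb.
ΣF_y = 0: C_y + 505.97 − 400·sin45° = 0 → C_y = -223.1 lb.
ΣF_x = 0: C_x + 400·cos45° = 0 → C_x = -282.8 lb.

C_x = -282.8 lb, C_y = -223.1 lb, D_y = 506.0 lb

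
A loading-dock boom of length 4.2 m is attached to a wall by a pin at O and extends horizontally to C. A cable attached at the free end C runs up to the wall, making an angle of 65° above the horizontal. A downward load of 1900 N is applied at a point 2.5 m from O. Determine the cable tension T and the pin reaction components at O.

ΣM about O: T·sin65°·4.2 − 1900·2.5 = 0 → T = 4750/(4.2·0.906308) = 1247.87 ≈ 1248 N.
ΣF_x = 0: O_x − T·cos65° = 0 → O_x = 1247.87 × 0.422618 = 527.4 N.
ΣF_y = 0: O_y + T·sin65° − 1900 = 0 → O_y = 1900 − 1247.87 × 0.906308 = 769.0 N.

T = 1248 N, O_x = 527.4 N, O_y = 769.0 N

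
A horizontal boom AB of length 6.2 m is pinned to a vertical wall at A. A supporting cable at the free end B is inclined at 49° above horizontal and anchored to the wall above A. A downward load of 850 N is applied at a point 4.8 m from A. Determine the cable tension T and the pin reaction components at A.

T = 871.9 N, A_x = 572.0 N, A_y = 191.9 N

ΣM about A: T·sin49°·6.2 − 850·4.8 = 0 → T = 4080/(6.2·0.75471) = 871.944 ≈ 871.9 N.
ΣF_x = 0: A_x − T·cos49° = 0 → A_x = 871.944 × 0.656059 = 572.0 N.
ΣF_y = 0: A_y + T·sin49° − 850 = 0 → A_y = 850 − 871.944 × 0.75471 = 191.9 N.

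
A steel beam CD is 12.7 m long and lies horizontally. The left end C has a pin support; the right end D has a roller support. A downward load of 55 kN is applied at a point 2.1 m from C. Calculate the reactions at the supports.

C_x = 0, C_y = 45.91 kN, D_y = 9.094 kN

Moments about C: D_y·12.7 − 55·2.1 = 0 → D_y = 115.5/12.7 = 9.09449 ≈ 9.094 kN.
ΣF_y = 0: C_y + 9.09449 − 55 = 0 → C_y = 45.91 kN.
ΣF_x = 0: no horizontal applied forces, so C_x = 0.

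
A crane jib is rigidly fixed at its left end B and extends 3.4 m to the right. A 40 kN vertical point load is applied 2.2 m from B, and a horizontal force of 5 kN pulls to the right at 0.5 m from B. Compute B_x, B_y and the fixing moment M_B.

ΣF_x = 0: B_x + 5 = 0 → B_x = -5.000 kN.
ΣF_y = 0: B_y − 40 = 0 → B_y = 40.00 kN.
ΣM about B: M_B − 40·2.2 = 0 → M_B = 88.00 kN·m.

B_x = -5.000 kN, B_y = 40.00 kN, M_B = 88.00 kN·m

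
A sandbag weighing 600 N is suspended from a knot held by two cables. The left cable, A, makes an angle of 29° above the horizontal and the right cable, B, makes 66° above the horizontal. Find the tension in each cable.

ΣF_x = 0: −T_A·cos29° + T_B·cos66° = 0 → T_B = 2.15033·T_A.
ΣF_y = 0: T_A·sin29° + T_B·sin66° = 600.
Substitute: T_A·(0.48481 + 2.15033·0.913545) = 600 → T_A = 244.975 ≈ 245.0 N.
Then T_B = 2.15033 × 244.975 = 526.8 N.

T_A = 245.0 N, T_B = 526.8 N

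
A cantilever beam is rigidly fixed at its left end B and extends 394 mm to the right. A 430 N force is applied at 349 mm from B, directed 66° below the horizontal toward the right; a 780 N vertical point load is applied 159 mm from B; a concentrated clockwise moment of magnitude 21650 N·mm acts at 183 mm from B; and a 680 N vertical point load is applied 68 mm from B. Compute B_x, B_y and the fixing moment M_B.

B_x = -174.9 N, B_y = 1853 N, M_B = 329000 N·mm

ΣF_x = 0: B_x + 430·cos66° = 0 → B_x = -174.9 N.
ΣF_y = 0: B_y − 430·sin66° − 780 − 680 = 0 → B_y = 1853 N.
ΣM about B: M_B − 430·sin66°·349 − 780·159 − 21650 − 680·68 = 0 → M_B = 329000 N·mm.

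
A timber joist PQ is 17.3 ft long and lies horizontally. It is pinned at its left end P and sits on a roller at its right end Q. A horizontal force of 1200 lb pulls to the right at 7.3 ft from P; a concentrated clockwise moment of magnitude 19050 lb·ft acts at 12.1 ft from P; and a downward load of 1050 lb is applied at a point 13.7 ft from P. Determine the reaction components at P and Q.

Moments about P: Q_y·17.3 − 19050 − 1050·13.7 = 0 → Q_y = 33435/17.3 = 1932.66 ≈ 1933 lb.
ΣF_y = 0: P_y + 1932.66 − 1050 = 0 → P_y = -882.7 lb.
ΣF_x = 0: P_x + 1200 = 0 → P_x = -1200 lb.

P_x = -1200 lb, P_y = -882.7 lb, Q_y = 1933 lb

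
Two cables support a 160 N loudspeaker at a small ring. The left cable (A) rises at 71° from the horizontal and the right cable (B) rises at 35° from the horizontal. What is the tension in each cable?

T_A = 136.3 N, T_B = 54.19 N

ΣF_x = 0: −T_A·cos71° + T_B·cos35° = 0 → T_B = 0.397445·T_A.
ΣF_y = 0: T_A·sin71° + T_B·sin35° = 160.
Substitute: T_A·(0.945519 + 0.397445·0.573576) = 160 → T_A = 136.346 ≈ 136.3 N.
Then T_B = 0.397445 × 136.346 = 54.19 N.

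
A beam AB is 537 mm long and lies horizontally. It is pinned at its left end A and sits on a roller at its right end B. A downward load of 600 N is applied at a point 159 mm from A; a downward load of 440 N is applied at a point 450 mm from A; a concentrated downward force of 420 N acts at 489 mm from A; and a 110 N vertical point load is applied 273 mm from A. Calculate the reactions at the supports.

Taking moments about A: B_y·537 − 600·159 − 440·450 − 420·489 − 110·273 = 0 → B_y = 528810/537 = 984.749 ≈ 984.7 N.
ΣF_y = 0: A_y + 984.749 − 600 − 440 − 420 − 110 = 0 → A_y = 585.3 N.
ΣF_x = 0: no horizontal applied forces, so A_x = 0.

A_x = 0, A_y = 585.3 N, B_y = 984.7 N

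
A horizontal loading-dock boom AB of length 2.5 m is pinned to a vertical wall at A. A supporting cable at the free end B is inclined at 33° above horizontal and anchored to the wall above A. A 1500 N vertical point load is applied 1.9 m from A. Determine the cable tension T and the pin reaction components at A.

ΣM about A: T·sin33°·2.5 − 1500·1.9 = 0 → T = 2850/(2.5·0.544639) = 2093.13 ≈ 2093 N.
ΣF_x = 0: A_x − T·cos33° = 0 → A_x = 2093.13 × 0.838671 = 1755 N.
ΣF_y = 0: A_y + T·sin33° − 1500 = 0 → A_y = 1500 − 2093.13 × 0.544639 = 360.0 N.

T = 2093 N, A_x = 1755 N, A_y = 360.0 N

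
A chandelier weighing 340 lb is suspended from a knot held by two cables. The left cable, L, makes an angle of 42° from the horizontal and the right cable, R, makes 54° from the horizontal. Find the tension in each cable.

ΣF_x = 0: −T_L·cos42° + T_R·cos54° = 0 → T_R = 1.26431·T_L.
ΣF_y = 0: T_L·sin42° + T_R·sin54° = 340.
Substitute: T_L·(0.669131 + 1.26431·0.809017) = 340 → T_L = 200.948 ≈ 200.9 lb.
Then T_R = 1.26431 × 200.948 = 254.1 lb.

T_L = 200.9 lb, T_R = 254.1 lb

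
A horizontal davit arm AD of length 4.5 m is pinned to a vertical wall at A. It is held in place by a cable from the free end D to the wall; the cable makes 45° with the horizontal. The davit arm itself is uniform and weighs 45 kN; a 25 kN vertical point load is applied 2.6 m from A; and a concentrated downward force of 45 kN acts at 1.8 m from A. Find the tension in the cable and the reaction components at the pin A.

T = 77.70 kN, A_x = 54.94 kN, A_y = 60.06 kN

ΣM about A: T·sin45°·4.5 − 45·2.25 − 25·2.6 − 45·1.8 = 0 → T = 247.25/(4.5·0.707107) = 77.7032 ≈ 77.70 kN.
ΣF_x = 0: A_x − T·cos45° = 0 → A_x = 77.7032 × 0.707107 = 54.94 kN.
ΣF_y = 0: A_y + T·sin45° − 45 − 25 − 45 = 0 → A_y = 115 − 77.7032 × 0.707107 = 60.06 kN.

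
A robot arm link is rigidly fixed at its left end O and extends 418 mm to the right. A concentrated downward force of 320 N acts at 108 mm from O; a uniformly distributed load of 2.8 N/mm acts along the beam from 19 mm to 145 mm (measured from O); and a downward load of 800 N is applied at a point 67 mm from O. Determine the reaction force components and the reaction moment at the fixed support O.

O_x = 0, O_y = 1473 N, M_O = 117100 N·mm

Resultant of the distributed load: 2.8 × 126 = 352.8 N at 82 mm from O.
ΣF_x = 0: O_x = 0.
ΣF_y = 0: O_y − 320 − 2.8·126 − 800 = 0 → O_y = 1473 N.
ΣM about O: M_O − 320·108 − (2.8·126)·82 − 800·67 = 0 → M_O = 117100 N·mm.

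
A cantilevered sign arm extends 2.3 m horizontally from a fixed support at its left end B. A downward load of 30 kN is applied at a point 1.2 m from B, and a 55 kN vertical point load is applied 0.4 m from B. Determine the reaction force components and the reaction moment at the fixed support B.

ΣF_x = 0: B_x = 0.
ΣF_y = 0: B_y − 30 − 55 = 0 → B_y = 85.00 kN.
ΣM about B: M_B − 30·1.2 − 55·0.4 = 0 → M_B = 58.00 kN·m.

B_x = 0, B_y = 85.00 kN, M_B = 58.00 kN·m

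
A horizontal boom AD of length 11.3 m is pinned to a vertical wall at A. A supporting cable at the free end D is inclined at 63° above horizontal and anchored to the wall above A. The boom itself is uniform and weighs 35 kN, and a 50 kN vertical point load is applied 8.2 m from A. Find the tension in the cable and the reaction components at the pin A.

ΣM about A: T·sin63°·11.3 − 35·5.65 − 50·8.2 = 0 → T = 607.75/(11.3·0.891007) = 60.3622 ≈ 60.36 kN.
ΣF_x = 0: A_x − T·cos63° = 0 → A_x = 60.3622 × 0.45399 = 27.40 kN.
ΣF_y = 0: A_y + T·sin63° − 35 − 50 = 0 → A_y = 85 − 60.3622 × 0.891007 = 31.22 kN.

T = 60.36 kN, A_x = 27.40 kN, A_y = 31.22 kN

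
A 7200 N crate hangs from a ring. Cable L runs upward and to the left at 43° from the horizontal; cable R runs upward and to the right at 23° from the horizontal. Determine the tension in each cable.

T_L = 7255 N, T_R = 5764 N

ΣF_x = 0: −T_L·cos43° + T_R·cos23° = 0 → T_R = 0.794514·T_L.
ΣF_y = 0: T_L·sin43° + T_R·sin23° = 7200.
Substitute: T_L·(0.681998 + 0.794514·0.390731) = 7200 → T_L = 7254.85 ≈ 7255 N.
Then T_R = 0.794514 × 7254.85 = 5764 N.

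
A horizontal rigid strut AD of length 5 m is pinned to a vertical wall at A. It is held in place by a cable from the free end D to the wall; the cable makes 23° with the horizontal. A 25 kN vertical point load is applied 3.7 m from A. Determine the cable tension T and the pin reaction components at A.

ΣM about A: T·sin23°·5 − 25·3.7 = 0 → T = 92.5/(5·0.390731) = 47.3472 ≈ 47.35 kN.
ΣF_x = 0: A_x − T·cos23° = 0 → A_x = 47.3472 × 0.920505 = 43.58 kN.
ΣF_y = 0: A_y + T·sin23° − 25 = 0 → A_y = 25 − 47.3472 × 0.390731 = 6.500 kN.

T = 47.35 kN, A_x = 43.58 kN, A_y = 6.500 kN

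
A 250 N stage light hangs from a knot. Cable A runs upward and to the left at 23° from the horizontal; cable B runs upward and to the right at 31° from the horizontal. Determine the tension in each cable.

ΣF_x = 0: −T_A·cos23° + T_B·cos31° = 0 → T_B = 1.07389·T_A.
ΣF_y = 0: T_A·sin23° + T_B·sin31° = 250.
Substitute: T_A·(0.390731 + 1.07389·0.515038) = 250 → T_A = 264.88 ≈ 264.9 N.
Then T_B = 1.07389 × 264.88 = 284.5 N.

T_A = 264.9 N, T_B = 284.5 N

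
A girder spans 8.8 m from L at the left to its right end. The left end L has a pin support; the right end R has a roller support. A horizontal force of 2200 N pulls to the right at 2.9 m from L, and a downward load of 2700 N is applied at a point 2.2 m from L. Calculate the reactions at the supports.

L_x = -2200 N, L_y = 2025 N, R_y = 675.0 N

Taking moments about L: R_y·8.8 − 2700·2.2 = 0 → R_y = 5940/8.8 = 675.0 N.
ΣF_y = 0: L_y + 675 − 2700 = 0 → L_y = 2025 N.
ΣF_x = 0: L_x + 2200 = 0 → L_x = -2200 N.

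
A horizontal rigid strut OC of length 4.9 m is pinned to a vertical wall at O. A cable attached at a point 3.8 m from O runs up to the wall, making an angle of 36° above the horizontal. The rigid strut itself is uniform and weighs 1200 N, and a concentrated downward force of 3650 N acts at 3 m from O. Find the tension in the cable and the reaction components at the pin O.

T = 6219 N, O_x = 5031 N, O_y = 1195 N

ΣM about O: T·sin36°·3.8 − 1200·2.45 − 3650·3 = 0 → T = 13890/(3.8·0.587785) = 6218.71 ≈ 6219 N.
ΣF_x = 0: O_x − T·cos36° = 0 → O_x = 6218.71 × 0.809017 = 5031 N.
ΣF_y = 0: O_y + T·sin36° − 1200 − 3650 = 0 → O_y = 4850 − 6218.71 × 0.587785 = 1195 N.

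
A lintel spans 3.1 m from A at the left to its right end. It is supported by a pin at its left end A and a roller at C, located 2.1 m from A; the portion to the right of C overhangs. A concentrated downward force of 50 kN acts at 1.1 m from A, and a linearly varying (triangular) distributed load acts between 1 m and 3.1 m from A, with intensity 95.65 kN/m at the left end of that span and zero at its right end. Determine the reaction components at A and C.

Resultant of the triangular load: ½ × 95.65 × 2.1 = 100.4325 kN, acting at 1.7 m from A (one-third of the span from the peak).
Moments about A: C_y·2.1 − 50·1.1 − (½·95.65·2.1)·1.7 = 0 → C_y = 225.73525/2.1 = 107.493 ≈ 107.5 kN.
ΣF_y = 0: A_y + 107.493 − 50 − ½·95.65·2.1 = 0 → A_y = 42.94 kN.
ΣF_x = 0: no horizontal applied forces, so A_x = 0.

A_x = 0, A_y = 42.94 kN, C_y = 107.5 kN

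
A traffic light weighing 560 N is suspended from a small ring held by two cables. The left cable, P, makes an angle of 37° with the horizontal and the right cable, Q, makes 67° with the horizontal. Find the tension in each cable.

T_P = 225.5 N, T_Q = 460.9 N

ΣF_x = 0: −T_P·cos37° + T_Q·cos67° = 0 → T_Q = 2.04395·T_P.
ΣF_y = 0: T_P·sin37° + T_Q·sin67° = 560.
Substitute: T_P·(0.601815 + 2.04395·0.920505) = 560 → T_P = 225.508 ≈ 225.5 N.
Then T_Q = 2.04395 × 225.508 = 460.9 N.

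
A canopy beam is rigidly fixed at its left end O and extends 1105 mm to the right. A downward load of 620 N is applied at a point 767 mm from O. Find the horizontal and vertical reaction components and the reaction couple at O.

ΣF_x = 0: O_x = 0.
ΣF_y = 0: O_y − 620 = 0 → O_y = 620.0 N.
ΣM about O: M_O − 620·767 = 0 → M_O = 475500 N·mm.

O_x = 0, O_y = 620.0 N, M_O = 475500 N·mm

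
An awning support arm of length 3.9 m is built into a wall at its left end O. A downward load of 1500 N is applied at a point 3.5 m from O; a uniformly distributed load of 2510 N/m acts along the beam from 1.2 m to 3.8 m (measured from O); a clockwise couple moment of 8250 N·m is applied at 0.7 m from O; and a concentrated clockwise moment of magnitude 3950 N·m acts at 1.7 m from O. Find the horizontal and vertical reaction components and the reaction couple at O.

Resultant of the distributed load: 2510 × 2.6 = 6526 N at 2.5 m from O.
ΣF_x = 0: O_x = 0.
ΣF_y = 0: O_y − 1500 − 2510·2.6 = 0 → O_y = 8026 N.
ΣM about O: M_O − 1500·3.5 − (2510·2.6)·2.5 − 8250 − 3950 = 0 → M_O = 33760 N·m.

O_x = 0, O_y = 8026 N, M_O = 33760 N·m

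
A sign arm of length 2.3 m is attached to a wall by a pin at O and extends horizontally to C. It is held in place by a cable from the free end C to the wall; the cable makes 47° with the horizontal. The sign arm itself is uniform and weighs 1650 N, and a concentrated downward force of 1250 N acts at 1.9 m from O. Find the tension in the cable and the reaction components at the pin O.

T = 2540 N, O_x = 1732 N, O_y = 1042 N

ΣM about O: T·sin47°·2.3 − 1650·1.15 − 1250·1.9 = 0 → T = 4272.5/(2.3·0.731354) = 2539.96 ≈ 2540 N.
ΣF_x = 0: O_x − T·cos47° = 0 → O_x = 2539.96 × 0.681998 = 1732 N.
ΣF_y = 0: O_y + T·sin47° − 1650 − 1250 = 0 → O_y = 2900 − 2539.96 × 0.731354 = 1042 N.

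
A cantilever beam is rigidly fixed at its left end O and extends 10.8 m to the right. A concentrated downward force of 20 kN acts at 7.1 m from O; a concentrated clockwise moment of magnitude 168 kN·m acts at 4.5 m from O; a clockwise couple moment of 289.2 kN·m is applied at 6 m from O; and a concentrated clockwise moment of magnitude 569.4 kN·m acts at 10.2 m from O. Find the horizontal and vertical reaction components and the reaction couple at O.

ΣF_x = 0: O_x = 0.
ΣF_y = 0: O_y − 20 = 0 → O_y = 20.00 kN.
ΣM about O: M_O − 20·7.1 − 168 − 289.2 − 569.4 = 0 → M_O = 1169 kN·m.

O_x = 0, O_y = 20.00 kN, M_O = 1169 kN·m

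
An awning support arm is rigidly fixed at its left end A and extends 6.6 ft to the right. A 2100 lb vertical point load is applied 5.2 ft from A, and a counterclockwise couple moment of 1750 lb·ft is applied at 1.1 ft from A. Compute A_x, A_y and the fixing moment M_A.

ΣF_x = 0: A_x = 0.
ΣF_y = 0: A_y − 2100 = 0 → A_y = 2100 lb.
ΣM about A: M_A − 2100·5.2 + 1750 = 0 → M_A = 9170 lb·ft.

A_x = 0, A_y = 2100 lb, M_A = 9170 lb·ft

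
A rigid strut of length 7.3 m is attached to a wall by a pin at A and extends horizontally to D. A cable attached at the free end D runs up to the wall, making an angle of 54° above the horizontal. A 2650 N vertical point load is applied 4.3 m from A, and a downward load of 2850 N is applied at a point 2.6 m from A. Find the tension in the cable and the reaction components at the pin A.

T = 3184 N, A_x = 1872 N, A_y = 2924 N

ΣM about A: T·sin54°·7.3 − 2650·4.3 − 2850·2.6 = 0 → T = 18805/(7.3·0.809017) = 3184.14 ≈ 3184 N.
ΣF_x = 0: A_x − T·cos54° = 0 → A_x = 3184.14 × 0.587785 = 1872 N.
ΣF_y = 0: A_y + T·sin54° − 2650 − 2850 = 0 → A_y = 5500 − 3184.14 × 0.809017 = 2924 N.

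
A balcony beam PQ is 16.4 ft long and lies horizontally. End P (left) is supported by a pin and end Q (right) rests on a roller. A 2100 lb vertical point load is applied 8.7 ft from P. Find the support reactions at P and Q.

P_x = 0, P_y = 986.0 lb, Q_y = 1114 lb

Moments about P: Q_y·16.4 − 2100·8.7 = 0 → Q_y = 18270/16.4 = 1114.02 ≈ 1114 lb.
ΣF_y = 0: P_y + 1114.02 − 2100 = 0 → P_y = 986.0 lb.
ΣF_x = 0: no horizontal applied forces, so P_x = 0.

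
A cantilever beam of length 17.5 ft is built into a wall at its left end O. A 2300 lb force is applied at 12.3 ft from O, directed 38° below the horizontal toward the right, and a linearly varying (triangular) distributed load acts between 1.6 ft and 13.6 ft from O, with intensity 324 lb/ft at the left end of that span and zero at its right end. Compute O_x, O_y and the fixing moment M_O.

Resultant of the triangular load: ½ × 324 × 12 = 1944 lb, acting at 5.6 ft from O (one-third of the span from the peak).
ΣF_x = 0: O_x + 2300·cos38° = 0 → O_x = -1812 lb.
ΣF_y = 0: O_y − 2300·sin38° − ½·324·12 = 0 → O_y = 3360 lb.
ΣM about O: M_O − 2300·sin38°·12.3 − (½·324·12)·5.6 = 0 → M_O = 28300 lb·ft.

O_x = -1812 lb, O_y = 3360 lb, M_O = 28300 lb·ft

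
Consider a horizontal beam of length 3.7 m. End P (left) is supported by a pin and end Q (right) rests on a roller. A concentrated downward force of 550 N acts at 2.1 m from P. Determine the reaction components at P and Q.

P_x = 0, P_y = 237.8 N, Q_y = 312.2 N

Taking moments about P: Q_y·3.7 − 550·2.1 = 0 → Q_y = 1155/3.7 = 312.162 ≈ 312.2 N.
ΣF_y = 0: P_y + 312.162 − 550 = 0 → P_y = 237.8 N.
ΣF_x = 0: no horizontal applied forces, so P_x = 0.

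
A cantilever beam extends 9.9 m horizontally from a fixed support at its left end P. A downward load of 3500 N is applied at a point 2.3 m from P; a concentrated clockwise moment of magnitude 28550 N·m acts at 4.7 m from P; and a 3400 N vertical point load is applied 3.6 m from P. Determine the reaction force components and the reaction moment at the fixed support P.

ΣF_x = 0: P_x = 0.
ΣF_y = 0: P_y − 3500 − 3400 = 0 → P_y = 6900 N.
ΣM about P: M_P − 3500·2.3 − 28550 − 3400·3.6 = 0 → M_P = 48840 N·m.

P_x = 0, P_y = 6900 N, M_P = 48840 N·m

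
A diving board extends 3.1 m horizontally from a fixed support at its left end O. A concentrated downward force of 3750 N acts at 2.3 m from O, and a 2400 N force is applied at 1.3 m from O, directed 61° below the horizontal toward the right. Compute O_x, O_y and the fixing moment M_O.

ΣF_x = 0: O_x + 2400·cos61° = 0 → O_x = -1164 N.
ΣF_y = 0: O_y − 3750 − 2400·sin61° = 0 → O_y = 5849 N.
ΣM about O: M_O − 3750·2.3 − 2400·sin61°·1.3 = 0 → M_O = 11350 N·m.

O_x = -1164 N, O_y = 5849 N, M_O = 11350 N·m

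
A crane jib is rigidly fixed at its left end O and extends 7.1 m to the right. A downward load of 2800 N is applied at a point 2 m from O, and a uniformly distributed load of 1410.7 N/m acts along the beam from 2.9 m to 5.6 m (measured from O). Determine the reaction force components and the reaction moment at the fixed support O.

Resultant of the distributed load: 1410.7 × 2.7 = 3808.89 N at 4.25 m from O.
ΣF_x = 0: O_x = 0.
ΣF_y = 0: O_y − 2800 − 1410.7·2.7 = 0 → O_y = 6609 N.
ΣM about O: M_O − 2800·2 − (1410.7·2.7)·4.25 = 0 → M_O = 21790 N·m.

O_x = 0, O_y = 6609 N, M_O = 21790 N·m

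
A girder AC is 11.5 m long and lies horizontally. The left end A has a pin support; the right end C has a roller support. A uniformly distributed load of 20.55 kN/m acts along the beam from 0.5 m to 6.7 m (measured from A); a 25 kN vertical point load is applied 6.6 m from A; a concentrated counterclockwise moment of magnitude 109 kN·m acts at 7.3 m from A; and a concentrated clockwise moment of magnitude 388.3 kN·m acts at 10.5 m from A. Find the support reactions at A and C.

A_x = 0, A_y = 73.89 kN, C_y = 78.52 kN

Resultant of the distributed load: 20.55 × 6.2 = 127.41 kN at 3.6 m from A.
Taking moments about A: C_y·11.5 − (20.55·6.2)·3.6 − 25·6.6 + 109 − 388.3 = 0 → C_y = 902.976/11.5 = 78.5197 ≈ 78.52 kN.
ΣF_y = 0: A_y + 78.5197 − 20.55·6.2 − 25 = 0 → A_y = 73.89 kN.
ΣF_x = 0: no horizontal applied forces, so A_x = 0.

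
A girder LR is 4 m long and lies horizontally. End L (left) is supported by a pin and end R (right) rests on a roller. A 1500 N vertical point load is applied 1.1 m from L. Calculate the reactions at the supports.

Moments about L: R_y·4 − 1500·1.1 = 0 → R_y = 1650/4 = 412.5 N.
ΣF_y = 0: L_y + 412.5 − 1500 = 0 → L_y = 1088 N.
ΣF_x = 0: no horizontal applied forces, so L_x = 0.

L_x = 0, L_y = 1088 N, R_y = 412.5 N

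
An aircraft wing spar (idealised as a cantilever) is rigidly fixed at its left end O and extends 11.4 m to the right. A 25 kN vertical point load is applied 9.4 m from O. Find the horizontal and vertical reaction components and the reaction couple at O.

O_x = 0, O_y = 25.00 kN, M_O = 235.0 kN·m

ΣF_x = 0: O_x = 0.
ΣF_y = 0: O_y − 25 = 0 → O_y = 25.00 kN.
ΣM about O: M_O − 25·9.4 = 0 → M_O = 235.0 kN·m.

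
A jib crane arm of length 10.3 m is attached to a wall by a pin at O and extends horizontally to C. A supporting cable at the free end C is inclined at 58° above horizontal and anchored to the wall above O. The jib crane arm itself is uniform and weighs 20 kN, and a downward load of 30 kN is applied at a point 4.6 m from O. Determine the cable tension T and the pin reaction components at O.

ΣM about O: T·sin58°·10.3 − 20·5.15 − 30·4.6 = 0 → T = 241/(10.3·0.848048) = 27.5905 ≈ 27.59 kN.
ΣF_x = 0: O_x − T·cos58° = 0 → O_x = 27.5905 × 0.529919 = 14.62 kN.
ΣF_y = 0: O_y + T·sin58° − 20 − 30 = 0 → O_y = 50 − 27.5905 × 0.848048 = 26.60 kN.

T = 27.59 kN, O_x = 14.62 kN, O_y = 26.60 kN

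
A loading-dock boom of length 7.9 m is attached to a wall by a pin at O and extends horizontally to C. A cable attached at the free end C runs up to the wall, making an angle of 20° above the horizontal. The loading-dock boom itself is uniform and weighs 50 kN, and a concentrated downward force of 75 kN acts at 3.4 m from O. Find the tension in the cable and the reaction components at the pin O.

ΣM about O: T·sin20°·7.9 − 50·3.95 − 75·3.4 = 0 → T = 452.5/(7.9·0.34202) = 167.471 ≈ 167.5 kN.
ΣF_x = 0: O_x − T·cos20° = 0 → O_x = 167.471 × 0.939693 = 157.4 kN.
ΣF_y = 0: O_y + T·sin20° − 50 − 75 = 0 → O_y = 125 − 167.471 × 0.34202 = 67.72 kN.

T = 167.5 kN, O_x = 157.4 kN, O_y = 67.72 kN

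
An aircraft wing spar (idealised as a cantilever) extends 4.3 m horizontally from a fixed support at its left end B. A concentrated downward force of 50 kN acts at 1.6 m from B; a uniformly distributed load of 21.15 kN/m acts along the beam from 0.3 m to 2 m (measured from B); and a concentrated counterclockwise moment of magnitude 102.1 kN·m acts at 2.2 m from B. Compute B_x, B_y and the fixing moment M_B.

Resultant of the distributed load: 21.15 × 1.7 = 35.955 kN at 1.15 m from B.
ΣF_x = 0: B_x = 0.
ΣF_y = 0: B_y − 50 − 21.15·1.7 = 0 → B_y = 85.95 kN.
ΣM about B: M_B − 50·1.6 − (21.15·1.7)·1.15 + 102.1 = 0 → M_B = 19.25 kN·m.

B_x = 0, B_y = 85.95 kN, M_B = 19.25 kN·m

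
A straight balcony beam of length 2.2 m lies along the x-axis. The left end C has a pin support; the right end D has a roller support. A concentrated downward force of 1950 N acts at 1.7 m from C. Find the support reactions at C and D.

C_x = 0, C_y = 443.2 N, D_y = 1507 N

Moments about C: D_y·2.2 − 1950·1.7 = 0 → D_y = 3315/2.2 = 1506.82 ≈ 1507 N.
ΣF_y = 0: C_y + 1506.82 − 1950 = 0 → C_y = 443.2 N.
ΣF_x = 0: no horizontal applied forces, so C_x = 0.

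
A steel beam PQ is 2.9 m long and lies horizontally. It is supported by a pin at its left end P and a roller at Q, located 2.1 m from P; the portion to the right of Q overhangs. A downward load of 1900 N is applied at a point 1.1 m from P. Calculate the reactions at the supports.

Taking moments about P: Q_y·2.1 − 1900·1.1 = 0 → Q_y = 2090/2.1 = 995.238 ≈ 995.2 N.
ΣF_y = 0: P_y + 995.238 − 1900 = 0 → P_y = 904.8 N.
ΣF_x = 0: no horizontal applied forces, so P_x = 0.

P_x = 0, P_y = 904.8 N, Q_y = 995.2 N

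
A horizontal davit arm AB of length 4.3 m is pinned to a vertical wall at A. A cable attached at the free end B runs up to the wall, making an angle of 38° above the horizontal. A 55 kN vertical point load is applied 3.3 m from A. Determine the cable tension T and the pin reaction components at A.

T = 68.56 kN, A_x = 54.03 kN, A_y = 12.79 kN

ΣM about A: T·sin38°·4.3 − 55·3.3 = 0 → T = 181.5/(4.3·0.615661) = 68.5593 ≈ 68.56 kN.
ΣF_x = 0: A_x − T·cos38° = 0 → A_x = 68.5593 × 0.788011 = 54.03 kN.
ΣF_y = 0: A_y + T·sin38° − 55 = 0 → A_y = 55 − 68.5593 × 0.615661 = 12.79 kN.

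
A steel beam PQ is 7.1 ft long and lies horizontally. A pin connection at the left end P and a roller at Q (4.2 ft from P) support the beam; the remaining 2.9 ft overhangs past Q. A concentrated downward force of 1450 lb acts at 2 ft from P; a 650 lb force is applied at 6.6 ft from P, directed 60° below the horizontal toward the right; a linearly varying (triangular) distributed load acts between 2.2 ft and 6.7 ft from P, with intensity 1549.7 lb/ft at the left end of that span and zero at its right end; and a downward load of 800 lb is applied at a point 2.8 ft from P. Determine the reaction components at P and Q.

P_x = -325.0 lb, P_y = 1120 lb, Q_y = 5180 lb

Resultant of the triangular load: ½ × 1549.7 × 4.5 = 3486.825 lb, acting at 3.7 ft from P (one-third of the span from the peak).
Taking moments about P: Q_y·4.2 − 1450·2 − 650·sin60°·6.6 − (½·1549.7·4.5)·3.7 − 800·2.8 = 0 → Q_y = 21756.5/4.2 = 5180.12 ≈ 5180 lb.
ΣF_y = 0: P_y + 5180.12 − 1450 − 650·sin60° − ½·1549.7·4.5 − 800 = 0 → P_y = 1120 lb.
ΣF_x = 0: P_x + 650·cos60° = 0 → P_x = -325.0 lb.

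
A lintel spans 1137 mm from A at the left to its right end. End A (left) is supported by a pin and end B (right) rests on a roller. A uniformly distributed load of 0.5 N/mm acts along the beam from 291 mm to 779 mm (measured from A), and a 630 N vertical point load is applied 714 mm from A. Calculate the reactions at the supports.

A_x = 0, A_y = 363.6 N, B_y = 510.4 N

Resultant of the distributed load: 0.5 × 488 = 244 N at 535 mm from A.
Taking moments about A: B_y·1137 − (0.5·488)·535 − 630·714 = 0 → B_y = 580360/1137 = 510.431 ≈ 510.4 N.
ΣF_y = 0: A_y + 510.431 − 0.5·488 − 630 = 0 → A_y = 363.6 N.
ΣF_x = 0: no horizontal applied forces, so A_x = 0.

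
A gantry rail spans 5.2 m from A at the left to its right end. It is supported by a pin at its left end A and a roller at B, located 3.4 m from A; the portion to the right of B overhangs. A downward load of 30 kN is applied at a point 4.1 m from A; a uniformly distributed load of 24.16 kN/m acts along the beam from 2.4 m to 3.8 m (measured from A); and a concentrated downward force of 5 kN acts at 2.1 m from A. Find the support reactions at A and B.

Resultant of the distributed load: 24.16 × 1.4 = 33.824 kN at 3.1 m from A.
Moments about A: B_y·3.4 − 30·4.1 − (24.16·1.4)·3.1 − 5·2.1 = 0 → B_y = 238.3544/3.4 = 70.1042 ≈ 70.10 kN.
ΣF_y = 0: A_y + 70.1042 − 30 − 24.16·1.4 − 5 = 0 → A_y = -1.280 kN.
ΣF_x = 0: no horizontal applied forces, so A_x = 0.

A_x = 0, A_y = -1.280 kN, B_y = 70.10 kN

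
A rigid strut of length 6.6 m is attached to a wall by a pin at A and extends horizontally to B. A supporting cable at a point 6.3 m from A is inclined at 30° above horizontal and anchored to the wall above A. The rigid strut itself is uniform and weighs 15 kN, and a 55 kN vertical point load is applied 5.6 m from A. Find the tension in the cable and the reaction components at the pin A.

T = 113.5 kN, A_x = 98.29 kN, A_y = 13.25 kN

ΣM about A: T·sin30°·6.3 − 15·3.3 − 55·5.6 = 0 → T = 357.5/(6.3·0.5) = 113.492 ≈ 113.5 kN.
ΣF_x = 0: A_x − T·cos30° = 0 → A_x = 113.492 × 0.866025 = 98.29 kN.
ΣF_y = 0: A_y + T·sin30° − 15 − 55 = 0 → A_y = 70 − 113.492 × 0.5 = 13.25 kN.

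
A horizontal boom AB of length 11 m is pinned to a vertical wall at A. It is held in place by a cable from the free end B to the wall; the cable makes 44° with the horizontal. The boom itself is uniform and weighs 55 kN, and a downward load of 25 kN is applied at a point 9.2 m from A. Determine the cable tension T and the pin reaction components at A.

T = 69.69 kN, A_x = 50.13 kN, A_y = 31.59 kN

ΣM about A: T·sin44°·11 − 55·5.5 − 25·9.2 = 0 → T = 532.5/(11·0.694658) = 69.6877 ≈ 69.69 kN.
ΣF_x = 0: A_x − T·cos44° = 0 → A_x = 69.6877 × 0.71934 = 50.13 kN.
ΣF_y = 0: A_y + T·sin44° − 55 − 25 = 0 → A_y = 80 − 69.6877 × 0.694658 = 31.59 kN.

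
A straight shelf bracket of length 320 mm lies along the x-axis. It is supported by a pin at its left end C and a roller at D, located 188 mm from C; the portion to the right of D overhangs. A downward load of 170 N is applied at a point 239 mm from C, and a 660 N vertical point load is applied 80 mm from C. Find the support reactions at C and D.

Taking moments about C: D_y·188 − 170·239 − 660·80 = 0 → D_y = 93430/188 = 496.968 ≈ 497.0 N.
ΣF_y = 0: C_y + 496.968 − 170 − 660 = 0 → C_y = 333.0 N.
ΣF_x = 0: no horizontal applied forces, so C_x = 0.

C_x = 0, C_y = 333.0 N, D_y = 497.0 N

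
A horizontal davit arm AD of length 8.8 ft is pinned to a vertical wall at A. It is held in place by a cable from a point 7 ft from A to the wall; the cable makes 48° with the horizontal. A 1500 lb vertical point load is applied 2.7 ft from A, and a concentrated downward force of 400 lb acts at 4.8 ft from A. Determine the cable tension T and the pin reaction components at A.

T = 1148 lb, A_x = 767.9 lb, A_y = 1047 lb

ΣM about A: T·sin48°·7 − 1500·2.7 − 400·4.8 = 0 → T = 5970/(7·0.743145) = 1147.63 ≈ 1148 lb.
ΣF_x = 0: A_x − T·cos48° = 0 → A_x = 1147.63 × 0.669131 = 767.9 lb.
ΣF_y = 0: A_y + T·sin48° − 1500 − 400 = 0 → A_y = 1900 − 1147.63 × 0.743145 = 1047 lb.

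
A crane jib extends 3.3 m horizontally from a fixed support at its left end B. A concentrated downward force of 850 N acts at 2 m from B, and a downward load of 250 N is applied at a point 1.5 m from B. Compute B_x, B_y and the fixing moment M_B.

ΣF_x = 0: B_x = 0.
ΣF_y = 0: B_y − 850 − 250 = 0 → B_y = 1100 N.
ΣM about B: M_B − 850·2 − 250·1.5 = 0 → M_B = 2075 N·m.

B_x = 0, B_y = 1100 N, M_B = 2075 N·m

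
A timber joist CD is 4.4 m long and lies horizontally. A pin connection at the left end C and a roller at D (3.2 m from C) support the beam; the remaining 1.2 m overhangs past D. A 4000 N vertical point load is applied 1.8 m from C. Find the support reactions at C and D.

C_x = 0, C_y = 1750 N, D_y = 2250 N

Taking moments about C: D_y·3.2 − 4000·1.8 = 0 → D_y = 7200/3.2 = 2250 N.
ΣF_y = 0: C_y + 2250 − 4000 = 0 → C_y = 1750 N.
ΣF_x = 0: no horizontal applied forces, so C_x = 0.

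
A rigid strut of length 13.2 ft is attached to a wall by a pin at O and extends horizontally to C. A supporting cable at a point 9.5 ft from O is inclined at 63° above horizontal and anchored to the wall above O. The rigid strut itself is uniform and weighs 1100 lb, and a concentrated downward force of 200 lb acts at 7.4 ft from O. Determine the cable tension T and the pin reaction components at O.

ΣM about O: T·sin63°·9.5 − 1100·6.6 − 200·7.4 = 0 → T = 8740/(9.5·0.891007) = 1032.54 ≈ 1033 lb.
ΣF_x = 0: O_x − T·cos63° = 0 → O_x = 1032.54 × 0.45399 = 468.8 lb.
ΣF_y = 0: O_y + T·sin63° − 1100 − 200 = 0 → O_y = 1300 − 1032.54 × 0.891007 = 380.0 lb.

T = 1033 lb, O_x = 468.8 lb, O_y = 380.0 lb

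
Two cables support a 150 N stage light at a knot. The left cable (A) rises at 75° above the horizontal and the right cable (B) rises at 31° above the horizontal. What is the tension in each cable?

T_A = 133.8 N, T_B = 40.39 N

ΣF_x = 0: −T_A·cos75° + T_B·cos31° = 0 → T_B = 0.301947·T_A.
ΣF_y = 0: T_A·sin75° + T_B·sin31° = 150.
Substitute: T_A·(0.965926 + 0.301947·0.515038) = 150 → T_A = 133.757 ≈ 133.8 N.
Then T_B = 0.301947 × 133.757 = 40.39 N.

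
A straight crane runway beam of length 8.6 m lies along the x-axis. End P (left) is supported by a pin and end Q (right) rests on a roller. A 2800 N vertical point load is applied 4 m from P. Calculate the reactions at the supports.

ΣM about P: Q_y·8.6 − 2800·4 = 0 → Q_y = 11200/8.6 = 1302.33 ≈ 1302 N.
ΣF_y = 0: P_y + 1302.33 − 2800 = 0 → P_y = 1498 N.
ΣF_x = 0: no horizontal applied forces, so P_x = 0.

P_x = 0, P_y = 1498 N, Q_y = 1302 N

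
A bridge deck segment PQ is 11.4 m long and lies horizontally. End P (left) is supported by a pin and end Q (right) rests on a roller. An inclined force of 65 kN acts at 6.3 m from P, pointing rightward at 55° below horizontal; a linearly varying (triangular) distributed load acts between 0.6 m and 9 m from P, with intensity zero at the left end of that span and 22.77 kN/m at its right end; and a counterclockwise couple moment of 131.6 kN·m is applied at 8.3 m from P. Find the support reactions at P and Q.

P_x = -37.28 kN, P_y = 78.99 kN, Q_y = 69.89 kN

Resultant of the triangular load: ½ × 22.77 × 8.4 = 95.634 kN, acting at 6.2 m from P (one-third of the span from the peak).
ΣM about P: Q_y·11.4 − 65·sin55°·6.3 − (½·22.77·8.4)·6.2 + 131.6 = 0 → Q_y = 796.774/11.4 = 69.8925 ≈ 69.89 kN.
ΣF_y = 0: P_y + 69.8925 − 65·sin55° − ½·22.77·8.4 = 0 → P_y = 78.99 kN.
ΣF_x = 0: P_x + 65·cos55° = 0 → P_x = -37.28 kN.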